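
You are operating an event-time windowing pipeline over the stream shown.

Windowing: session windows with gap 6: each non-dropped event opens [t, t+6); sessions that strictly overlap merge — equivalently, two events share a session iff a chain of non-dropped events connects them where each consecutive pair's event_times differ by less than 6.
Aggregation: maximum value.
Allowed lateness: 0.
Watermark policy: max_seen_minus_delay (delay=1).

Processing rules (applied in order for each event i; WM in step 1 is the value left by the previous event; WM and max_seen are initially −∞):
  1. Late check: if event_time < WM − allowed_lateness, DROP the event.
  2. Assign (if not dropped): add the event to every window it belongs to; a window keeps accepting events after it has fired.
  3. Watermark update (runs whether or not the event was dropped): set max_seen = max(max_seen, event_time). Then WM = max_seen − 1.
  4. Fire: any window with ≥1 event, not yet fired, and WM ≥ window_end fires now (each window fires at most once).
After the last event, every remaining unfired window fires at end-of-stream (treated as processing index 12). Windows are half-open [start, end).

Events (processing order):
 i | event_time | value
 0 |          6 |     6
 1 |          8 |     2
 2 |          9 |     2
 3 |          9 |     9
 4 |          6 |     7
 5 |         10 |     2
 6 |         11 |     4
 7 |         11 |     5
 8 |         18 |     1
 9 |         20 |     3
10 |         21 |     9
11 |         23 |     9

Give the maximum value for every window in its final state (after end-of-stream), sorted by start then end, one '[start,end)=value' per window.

[6,17)=9 [18,29)=9

i=0 t=6 v=6: → [6,12); WM=5
i=1 t=8 v=2: → [6,14); WM=7
i=2 t=9 v=2: → [6,15); WM=8
i=3 t=9 v=9: → [6,15); WM=8
i=4 t=6 v=7: DROP (t<8-0); WM=8
i=5 t=10 v=2: → [6,16); WM=9
i=6 t=11 v=4: → [6,17); WM=10
i=7 t=11 v=5: → [6,17); WM=10
i=8 t=18 v=1: → [18,24); WM=17
i=9 t=20 v=3: → [18,26); WM=19
i=10 t=21 v=9: → [18,27); WM=20
i=11 t=23 v=9: → [18,29); WM=22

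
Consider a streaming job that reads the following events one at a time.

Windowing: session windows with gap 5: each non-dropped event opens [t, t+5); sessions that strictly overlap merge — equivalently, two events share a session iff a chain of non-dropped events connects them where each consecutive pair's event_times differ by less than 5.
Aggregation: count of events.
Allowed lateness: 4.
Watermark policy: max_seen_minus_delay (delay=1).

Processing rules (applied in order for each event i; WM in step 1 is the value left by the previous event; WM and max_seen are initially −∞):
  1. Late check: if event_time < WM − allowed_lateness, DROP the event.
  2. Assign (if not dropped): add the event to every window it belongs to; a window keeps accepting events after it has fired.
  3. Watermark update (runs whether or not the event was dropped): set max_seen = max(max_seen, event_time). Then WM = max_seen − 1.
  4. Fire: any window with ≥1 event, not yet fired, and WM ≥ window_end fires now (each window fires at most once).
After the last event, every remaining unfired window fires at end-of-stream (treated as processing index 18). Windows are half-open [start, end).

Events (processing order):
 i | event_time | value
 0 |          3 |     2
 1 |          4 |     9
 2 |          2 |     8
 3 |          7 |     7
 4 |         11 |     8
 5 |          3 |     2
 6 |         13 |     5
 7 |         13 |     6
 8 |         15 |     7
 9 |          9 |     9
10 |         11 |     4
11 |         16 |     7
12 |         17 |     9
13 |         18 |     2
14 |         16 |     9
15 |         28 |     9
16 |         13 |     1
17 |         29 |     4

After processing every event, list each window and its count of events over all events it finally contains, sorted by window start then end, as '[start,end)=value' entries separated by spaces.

[2,23)=13 [28,34)=2

i=0 t=3 v=2: → [3,8); WM=2
i=1 t=4 v=9: → [3,9); WM=3
i=2 t=2 v=8: → [2,9); WM=3
i=3 t=7 v=7: → [2,12); WM=6
i=4 t=11 v=8: → [2,16); WM=10
i=5 t=3 v=2: DROP (t<10-4); WM=10
i=6 t=13 v=5: → [2,18); WM=12
i=7 t=13 v=6: → [2,18); WM=12
i=8 t=15 v=7: → [2,20); WM=14
i=9 t=9 v=9: DROP (t<14-4); WM=14
i=10 t=11 v=4: → [2,20); WM=14
i=11 t=16 v=7: → [2,21); WM=15
i=12 t=17 v=9: → [2,22); WM=16
i=13 t=18 v=2: → [2,23); WM=17
i=14 t=16 v=9: → [2,23); WM=17
i=15 t=28 v=9: → [28,33); WM=27
i=16 t=13 v=1: DROP (t<27-4); WM=27
i=17 t=29 v=4: → [28,34); WM=28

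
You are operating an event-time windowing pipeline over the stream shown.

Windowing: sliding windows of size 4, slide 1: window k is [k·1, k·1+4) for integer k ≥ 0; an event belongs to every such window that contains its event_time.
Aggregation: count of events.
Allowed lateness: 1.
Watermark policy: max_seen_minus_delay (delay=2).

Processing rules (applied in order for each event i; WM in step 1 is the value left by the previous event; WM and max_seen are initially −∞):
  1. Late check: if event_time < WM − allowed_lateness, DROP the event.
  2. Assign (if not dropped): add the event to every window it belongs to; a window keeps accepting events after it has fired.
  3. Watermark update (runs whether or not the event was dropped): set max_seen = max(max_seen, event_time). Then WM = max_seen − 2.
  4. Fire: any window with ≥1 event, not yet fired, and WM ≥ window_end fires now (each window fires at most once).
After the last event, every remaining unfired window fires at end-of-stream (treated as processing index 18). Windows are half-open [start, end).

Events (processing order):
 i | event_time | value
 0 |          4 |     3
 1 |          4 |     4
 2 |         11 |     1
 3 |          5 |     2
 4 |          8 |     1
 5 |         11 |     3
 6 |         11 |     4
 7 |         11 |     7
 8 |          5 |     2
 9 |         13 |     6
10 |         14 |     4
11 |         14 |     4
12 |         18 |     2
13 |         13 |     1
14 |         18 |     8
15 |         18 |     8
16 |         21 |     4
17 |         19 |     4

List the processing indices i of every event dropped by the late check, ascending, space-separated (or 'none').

i=0 t=4 v=3: → [4,8),[3,7),[2,6),[1,5); WM=2
i=1 t=4 v=4: → [4,8),[3,7),[2,6),[1,5); WM=2
i=2 t=11 v=1: → [11,15),[10,14),[9,13),[8,12); WM=9; [1,5) fires=2 [2,6) fires=2 [3,7) fires=2 [4,8) fires=2
i=3 t=5 v=2: DROP (t<9-1); WM=9
i=4 t=8 v=1: → [8,12),[7,11),[6,10),[5,9); WM=9; [5,9) fires=1
i=5 t=11 v=3: → [11,15),[10,14),[9,13),[8,12); WM=9
i=6 t=11 v=4: → [11,15),[10,14),[9,13),[8,12); WM=9
i=7 t=11 v=7: → [11,15),[10,14),[9,13),[8,12); WM=9
i=8 t=5 v=2: DROP (t<9-1); WM=9
i=9 t=13 v=6: → [13,17),[12,16),[11,15),[10,14); WM=11; [6,10) fires=1 [7,11) fires=1
i=10 t=14 v=4: → [14,18),[13,17),[12,16),[11,15); WM=12; [8,12) fires=5
i=11 t=14 v=4: → [14,18),[13,17),[12,16),[11,15); WM=12
i=12 t=18 v=2: → [18,22),[17,21),[16,20),[15,19); WM=16; [9,13) fires=4 [10,14) fires=5 [11,15) fires=7 [12,16) fires=3
i=13 t=13 v=1: DROP (t<16-1); WM=16
i=14 t=18 v=8: → [18,22),[17,21),[16,20),[15,19); WM=16
i=15 t=18 v=8: → [18,22),[17,21),[16,20),[15,19); WM=16
i=16 t=21 v=4: → [21,25),[20,24),[19,23),[18,22); WM=19; [13,17) fires=3 [14,18) fires=2 [15,19) fires=3
i=17 t=19 v=4: → [19,23),[18,22),[17,21),[16,20); WM=19

3 8 13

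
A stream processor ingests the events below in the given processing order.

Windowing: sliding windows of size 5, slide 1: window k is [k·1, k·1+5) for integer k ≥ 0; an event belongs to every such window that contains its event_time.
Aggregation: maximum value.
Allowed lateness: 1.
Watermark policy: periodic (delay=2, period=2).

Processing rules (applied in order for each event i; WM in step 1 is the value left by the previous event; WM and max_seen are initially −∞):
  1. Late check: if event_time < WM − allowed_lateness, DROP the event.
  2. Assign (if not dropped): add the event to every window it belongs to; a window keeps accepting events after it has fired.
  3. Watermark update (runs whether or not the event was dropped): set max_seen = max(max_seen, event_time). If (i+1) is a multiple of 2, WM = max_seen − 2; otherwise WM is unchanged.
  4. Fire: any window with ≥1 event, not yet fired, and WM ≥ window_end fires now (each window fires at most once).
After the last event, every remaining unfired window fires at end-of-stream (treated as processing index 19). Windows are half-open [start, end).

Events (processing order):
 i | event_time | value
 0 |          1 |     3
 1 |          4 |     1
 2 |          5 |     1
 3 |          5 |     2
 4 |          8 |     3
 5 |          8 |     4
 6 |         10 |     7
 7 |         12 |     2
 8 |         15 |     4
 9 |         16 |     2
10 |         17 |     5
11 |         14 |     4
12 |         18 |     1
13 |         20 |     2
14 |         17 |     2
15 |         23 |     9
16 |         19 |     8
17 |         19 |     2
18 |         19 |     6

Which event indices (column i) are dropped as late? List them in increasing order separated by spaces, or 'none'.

i=0 t=1 v=3: → [1,6),[0,5); WM=−∞
i=1 t=4 v=1: → [4,9),[3,8),[2,7),[1,6),[0,5); WM=2
i=2 t=5 v=1: → [5,10),[4,9),[3,8),[2,7),[1,6); WM=2
i=3 t=5 v=2: → [5,10),[4,9),[3,8),[2,7),[1,6); WM=3
i=4 t=8 v=3: → [8,13),[7,12),[6,11),[5,10),[4,9); WM=3
i=5 t=8 v=4: → [8,13),[7,12),[6,11),[5,10),[4,9); WM=6; [0,5) fires=3 [1,6) fires=3
i=6 t=10 v=7: → [10,15),[9,14),[8,13),[7,12),[6,11); WM=6
i=7 t=12 v=2: → [12,17),[11,16),[10,15),[9,14),[8,13); WM=10; [2,7) fires=2 [3,8) fires=2 [4,9) fires=4 [5,10) fires=4
i=8 t=15 v=4: → [15,20),[14,19),[13,18),[12,17),[11,16); WM=10
i=9 t=16 v=2: → [16,21),[15,20),[14,19),[13,18),[12,17); WM=14; [6,11) fires=7 [7,12) fires=7 [8,13) fires=7 [9,14) fires=7
i=10 t=17 v=5: → [17,22),[16,21),[15,20),[14,19),[13,18); WM=14
i=11 t=14 v=4: → [14,19),[13,18),[12,17),[11,16),[10,15); WM=15; [10,15) fires=7
i=12 t=18 v=1: → [18,23),[17,22),[16,21),[15,20),[14,19); WM=15
i=13 t=20 v=2: → [20,25),[19,24),[18,23),[17,22),[16,21); WM=18; [11,16) fires=4 [12,17) fires=4 [13,18) fires=5
i=14 t=17 v=2: → [17,22),[16,21),[15,20),[14,19),[13,18); WM=18
i=15 t=23 v=9: → [23,28),[22,27),[21,26),[20,25),[19,24); WM=21; [14,19) fires=5 [15,20) fires=5 [16,21) fires=5
i=16 t=19 v=8: DROP (t<21-1); WM=21
i=17 t=19 v=2: DROP (t<21-1); WM=21
i=18 t=19 v=6: DROP (t<21-1); WM=21

16 17 18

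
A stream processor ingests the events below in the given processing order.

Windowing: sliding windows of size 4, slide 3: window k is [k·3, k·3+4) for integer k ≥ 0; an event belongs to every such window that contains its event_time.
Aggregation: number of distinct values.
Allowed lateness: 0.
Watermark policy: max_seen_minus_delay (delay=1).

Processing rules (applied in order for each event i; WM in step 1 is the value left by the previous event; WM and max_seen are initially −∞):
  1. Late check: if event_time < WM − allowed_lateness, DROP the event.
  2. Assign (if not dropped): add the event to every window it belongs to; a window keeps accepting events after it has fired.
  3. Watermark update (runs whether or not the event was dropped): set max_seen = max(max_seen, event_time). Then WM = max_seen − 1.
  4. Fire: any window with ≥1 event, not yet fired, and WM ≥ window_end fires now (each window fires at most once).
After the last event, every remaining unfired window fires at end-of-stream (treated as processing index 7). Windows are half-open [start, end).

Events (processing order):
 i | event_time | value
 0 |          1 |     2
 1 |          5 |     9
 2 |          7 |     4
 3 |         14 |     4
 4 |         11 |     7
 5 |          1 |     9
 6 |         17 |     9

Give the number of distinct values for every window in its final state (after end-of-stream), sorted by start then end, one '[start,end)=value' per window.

i=0 t=1 v=2: → [0,4); WM=0
i=1 t=5 v=9: → [3,7); WM=4; [0,4) fires=1
i=2 t=7 v=4: → [6,10); WM=6
i=3 t=14 v=4: → [12,16); WM=13; [3,7) fires=1 [6,10) fires=1
i=4 t=11 v=7: DROP (t<13-0); WM=13
i=5 t=1 v=9: DROP (t<13-0); WM=13
i=6 t=17 v=9: → [15,19); WM=16; [12,16) fires=1

[0,4)=1 [3,7)=1 [6,10)=1 [12,16)=1 [15,19)=1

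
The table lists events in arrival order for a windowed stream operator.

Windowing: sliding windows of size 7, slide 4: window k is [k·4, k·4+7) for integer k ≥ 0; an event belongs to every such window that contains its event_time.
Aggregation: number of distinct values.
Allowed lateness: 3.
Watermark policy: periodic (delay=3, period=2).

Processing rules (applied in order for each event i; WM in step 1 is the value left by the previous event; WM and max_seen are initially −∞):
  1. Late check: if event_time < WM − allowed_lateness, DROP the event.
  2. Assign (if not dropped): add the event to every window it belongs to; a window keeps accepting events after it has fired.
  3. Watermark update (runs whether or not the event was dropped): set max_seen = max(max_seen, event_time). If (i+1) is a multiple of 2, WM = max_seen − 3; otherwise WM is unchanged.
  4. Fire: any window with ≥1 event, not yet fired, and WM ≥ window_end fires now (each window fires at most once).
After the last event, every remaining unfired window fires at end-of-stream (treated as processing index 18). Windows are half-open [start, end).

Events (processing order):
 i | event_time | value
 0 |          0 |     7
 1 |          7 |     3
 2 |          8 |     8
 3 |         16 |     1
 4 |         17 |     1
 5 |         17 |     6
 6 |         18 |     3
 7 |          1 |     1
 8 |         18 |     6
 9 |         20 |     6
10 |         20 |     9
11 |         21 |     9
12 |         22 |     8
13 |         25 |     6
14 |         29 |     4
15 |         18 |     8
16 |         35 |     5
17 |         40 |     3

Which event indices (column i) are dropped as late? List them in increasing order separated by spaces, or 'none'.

7 15

i=0 t=0 v=7: → [0,7); WM=−∞
i=1 t=7 v=3: → [4,11); WM=4
i=2 t=8 v=8: → [8,15),[4,11); WM=4
i=3 t=16 v=1: → [16,23),[12,19); WM=13; [0,7) fires=1 [4,11) fires=2
i=4 t=17 v=1: → [16,23),[12,19); WM=13
i=5 t=17 v=6: → [16,23),[12,19); WM=14
i=6 t=18 v=3: → [16,23),[12,19); WM=14
i=7 t=1 v=1: DROP (t<14-3); WM=15; [8,15) fires=1
i=8 t=18 v=6: → [16,23),[12,19); WM=15
i=9 t=20 v=6: → [20,27),[16,23); WM=17
i=10 t=20 v=9: → [20,27),[16,23); WM=17
i=11 t=21 v=9: → [20,27),[16,23); WM=18
i=12 t=22 v=8: → [20,27),[16,23); WM=18
i=13 t=25 v=6: → [24,31),[20,27); WM=22; [12,19) fires=3
i=14 t=29 v=4: → [28,35),[24,31); WM=22
i=15 t=18 v=8: DROP (t<22-3); WM=26; [16,23) fires=5
i=16 t=35 v=5: → [32,39); WM=26
i=17 t=40 v=3: → [40,47),[36,43); WM=37; [20,27) fires=3 [24,31) fires=2 [28,35) fires=1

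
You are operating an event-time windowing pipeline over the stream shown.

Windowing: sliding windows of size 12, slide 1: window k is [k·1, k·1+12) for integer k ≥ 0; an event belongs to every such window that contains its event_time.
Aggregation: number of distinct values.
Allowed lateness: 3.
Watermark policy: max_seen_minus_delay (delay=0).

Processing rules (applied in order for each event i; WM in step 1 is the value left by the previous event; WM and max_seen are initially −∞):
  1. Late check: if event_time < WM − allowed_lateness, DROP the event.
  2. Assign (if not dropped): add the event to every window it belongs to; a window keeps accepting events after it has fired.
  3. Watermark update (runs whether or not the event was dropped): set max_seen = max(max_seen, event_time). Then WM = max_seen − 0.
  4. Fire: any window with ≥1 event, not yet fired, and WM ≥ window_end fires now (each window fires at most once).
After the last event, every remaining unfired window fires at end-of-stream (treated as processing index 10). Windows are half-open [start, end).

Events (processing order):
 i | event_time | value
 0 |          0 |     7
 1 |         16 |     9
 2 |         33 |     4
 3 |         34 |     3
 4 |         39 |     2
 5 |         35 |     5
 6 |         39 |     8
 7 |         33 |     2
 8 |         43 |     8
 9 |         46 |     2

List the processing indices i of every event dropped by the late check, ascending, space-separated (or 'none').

5 7

i=0 t=0 v=7: → [0,12); WM=0
i=1 t=16 v=9: → [16,28),[15,27),[14,26),[13,25),[12,24),[11,23),[10,22),[9,21),[8,20),[7,19),[6,18),[5,17); WM=16; [0,12) fires=1
i=2 t=33 v=4: → [33,45),[32,44),[31,43),[30,42),[29,41),[28,40),[27,39),[26,38),[25,37),[24,36),[23,35),[22,34); WM=33; [5,17) fires=1 [6,18) fires=1 [7,19) fires=1 [8,20) fires=1 [9,21) fires=1 [10,22) fires=1 [11,23) fires=1 [12,24) fires=1 [13,25) fires=1 [14,26) fires=1 [15,27) fires=1 [16,28) fires=1
i=3 t=34 v=3: → [34,46),[33,45),[32,44),[31,43),[30,42),[29,41),[28,40),[27,39),[26,38),[25,37),[24,36),[23,35); WM=34; [22,34) fires=1
i=4 t=39 v=2: → [39,51),[38,50),[37,49),[36,48),[35,47),[34,46),[33,45),[32,44),[31,43),[30,42),[29,41),[28,40); WM=39; [23,35) fires=2 [24,36) fires=2 [25,37) fires=2 [26,38) fires=2 [27,39) fires=2
i=5 t=35 v=5: DROP (t<39-3); WM=39
i=6 t=39 v=8: → [39,51),[38,50),[37,49),[36,48),[35,47),[34,46),[33,45),[32,44),[31,43),[30,42),[29,41),[28,40); WM=39
i=7 t=33 v=2: DROP (t<39-3); WM=39
i=8 t=43 v=8: → [43,55),[42,54),[41,53),[40,52),[39,51),[38,50),[37,49),[36,48),[35,47),[34,46),[33,45),[32,44); WM=43; [28,40) fires=4 [29,41) fires=4 [30,42) fires=4 [31,43) fires=4
i=9 t=46 v=2: → [46,58),[45,57),[44,56),[43,55),[42,54),[41,53),[40,52),[39,51),[38,50),[37,49),[36,48),[35,47); WM=46; [32,44) fires=4 [33,45) fires=4 [34,46) fires=3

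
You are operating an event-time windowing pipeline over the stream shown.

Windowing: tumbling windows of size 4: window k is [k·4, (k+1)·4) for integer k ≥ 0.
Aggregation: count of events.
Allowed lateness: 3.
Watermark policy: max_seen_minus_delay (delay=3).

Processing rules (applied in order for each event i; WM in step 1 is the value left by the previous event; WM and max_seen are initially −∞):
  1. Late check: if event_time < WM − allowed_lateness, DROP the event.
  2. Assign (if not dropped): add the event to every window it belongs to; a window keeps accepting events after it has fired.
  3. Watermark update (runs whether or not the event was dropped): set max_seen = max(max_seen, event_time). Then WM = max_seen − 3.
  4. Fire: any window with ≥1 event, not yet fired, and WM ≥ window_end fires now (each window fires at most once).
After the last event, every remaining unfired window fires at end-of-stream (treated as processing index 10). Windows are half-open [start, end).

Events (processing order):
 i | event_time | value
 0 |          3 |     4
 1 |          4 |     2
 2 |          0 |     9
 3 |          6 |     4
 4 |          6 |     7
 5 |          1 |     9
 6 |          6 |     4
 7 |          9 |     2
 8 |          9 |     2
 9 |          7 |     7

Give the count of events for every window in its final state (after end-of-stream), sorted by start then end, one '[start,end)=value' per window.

[0,4)=3 [4,8)=5 [8,12)=2

i=0 t=3 v=4: → [0,4); WM=0
i=1 t=4 v=2: → [4,8); WM=1
i=2 t=0 v=9: → [0,4); WM=1
i=3 t=6 v=4: → [4,8); WM=3
i=4 t=6 v=7: → [4,8); WM=3
i=5 t=1 v=9: → [0,4); WM=3
i=6 t=6 v=4: → [4,8); WM=3
i=7 t=9 v=2: → [8,12); WM=6; [0,4) fires=3
i=8 t=9 v=2: → [8,12); WM=6
i=9 t=7 v=7: → [4,8); WM=6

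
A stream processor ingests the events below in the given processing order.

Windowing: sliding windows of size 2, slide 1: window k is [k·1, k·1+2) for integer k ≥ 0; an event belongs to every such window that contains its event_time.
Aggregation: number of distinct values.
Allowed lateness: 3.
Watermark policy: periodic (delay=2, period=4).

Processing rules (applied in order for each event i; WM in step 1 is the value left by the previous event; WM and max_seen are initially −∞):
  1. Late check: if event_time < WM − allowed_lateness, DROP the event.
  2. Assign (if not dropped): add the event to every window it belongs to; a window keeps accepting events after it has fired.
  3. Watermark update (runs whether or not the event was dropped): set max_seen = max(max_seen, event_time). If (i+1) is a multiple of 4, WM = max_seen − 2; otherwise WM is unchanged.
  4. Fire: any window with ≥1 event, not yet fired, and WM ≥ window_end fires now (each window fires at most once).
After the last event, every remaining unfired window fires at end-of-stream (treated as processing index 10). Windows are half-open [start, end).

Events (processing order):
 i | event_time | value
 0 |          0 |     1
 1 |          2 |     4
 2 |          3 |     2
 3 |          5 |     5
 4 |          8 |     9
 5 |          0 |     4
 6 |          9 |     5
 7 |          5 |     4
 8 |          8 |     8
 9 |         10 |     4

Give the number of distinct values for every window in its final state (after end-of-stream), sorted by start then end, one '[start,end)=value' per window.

[0,2)=2 [1,3)=1 [2,4)=2 [3,5)=1 [4,6)=2 [5,7)=2 [7,9)=2 [8,10)=3 [9,11)=2 [10,12)=1

i=0 t=0 v=1: → [0,2); WM=−∞
i=1 t=2 v=4: → [2,4),[1,3); WM=−∞
i=2 t=3 v=2: → [3,5),[2,4); WM=−∞
i=3 t=5 v=5: → [5,7),[4,6); WM=3; [0,2) fires=1 [1,3) fires=1
i=4 t=8 v=9: → [8,10),[7,9); WM=3
i=5 t=0 v=4: → [0,2); WM=3
i=6 t=9 v=5: → [9,11),[8,10); WM=3
i=7 t=5 v=4: → [5,7),[4,6); WM=7; [2,4) fires=2 [3,5) fires=1 [4,6) fires=2 [5,7) fires=2
i=8 t=8 v=8: → [8,10),[7,9); WM=7
i=9 t=10 v=4: → [10,12),[9,11); WM=7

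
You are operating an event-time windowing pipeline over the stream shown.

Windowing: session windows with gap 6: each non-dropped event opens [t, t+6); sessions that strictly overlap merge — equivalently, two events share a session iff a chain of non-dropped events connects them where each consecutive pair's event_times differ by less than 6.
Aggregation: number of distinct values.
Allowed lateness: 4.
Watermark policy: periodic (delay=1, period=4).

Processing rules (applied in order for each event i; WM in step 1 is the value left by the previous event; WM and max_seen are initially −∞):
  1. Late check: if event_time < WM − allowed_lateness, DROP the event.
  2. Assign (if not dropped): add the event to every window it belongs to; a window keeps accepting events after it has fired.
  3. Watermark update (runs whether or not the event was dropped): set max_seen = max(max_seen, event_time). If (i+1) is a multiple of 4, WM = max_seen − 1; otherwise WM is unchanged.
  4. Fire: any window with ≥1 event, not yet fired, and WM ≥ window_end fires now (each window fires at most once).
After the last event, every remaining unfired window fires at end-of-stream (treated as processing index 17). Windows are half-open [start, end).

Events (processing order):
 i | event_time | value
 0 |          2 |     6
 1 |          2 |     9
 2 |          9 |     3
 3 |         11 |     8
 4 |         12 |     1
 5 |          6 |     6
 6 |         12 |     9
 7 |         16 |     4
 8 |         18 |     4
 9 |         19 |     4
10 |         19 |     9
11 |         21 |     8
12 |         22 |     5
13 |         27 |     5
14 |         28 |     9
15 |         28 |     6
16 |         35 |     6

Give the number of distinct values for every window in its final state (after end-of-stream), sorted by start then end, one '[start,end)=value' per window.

i=0 t=2 v=6: → [2,8); WM=−∞
i=1 t=2 v=9: → [2,8); WM=−∞
i=2 t=9 v=3: → [9,15); WM=−∞
i=3 t=11 v=8: → [9,17); WM=10
i=4 t=12 v=1: → [9,18); WM=10
i=5 t=6 v=6: → [2,18); WM=10
i=6 t=12 v=9: → [2,18); WM=10
i=7 t=16 v=4: → [2,22); WM=15
i=8 t=18 v=4: → [2,24); WM=15
i=9 t=19 v=4: → [2,25); WM=15
i=10 t=19 v=9: → [2,25); WM=15
i=11 t=21 v=8: → [2,27); WM=20
i=12 t=22 v=5: → [2,28); WM=20
i=13 t=27 v=5: → [2,33); WM=20
i=14 t=28 v=9: → [2,34); WM=20
i=15 t=28 v=6: → [2,34); WM=27
i=16 t=35 v=6: → [35,41); WM=27

[2,34)=7 [35,41)=1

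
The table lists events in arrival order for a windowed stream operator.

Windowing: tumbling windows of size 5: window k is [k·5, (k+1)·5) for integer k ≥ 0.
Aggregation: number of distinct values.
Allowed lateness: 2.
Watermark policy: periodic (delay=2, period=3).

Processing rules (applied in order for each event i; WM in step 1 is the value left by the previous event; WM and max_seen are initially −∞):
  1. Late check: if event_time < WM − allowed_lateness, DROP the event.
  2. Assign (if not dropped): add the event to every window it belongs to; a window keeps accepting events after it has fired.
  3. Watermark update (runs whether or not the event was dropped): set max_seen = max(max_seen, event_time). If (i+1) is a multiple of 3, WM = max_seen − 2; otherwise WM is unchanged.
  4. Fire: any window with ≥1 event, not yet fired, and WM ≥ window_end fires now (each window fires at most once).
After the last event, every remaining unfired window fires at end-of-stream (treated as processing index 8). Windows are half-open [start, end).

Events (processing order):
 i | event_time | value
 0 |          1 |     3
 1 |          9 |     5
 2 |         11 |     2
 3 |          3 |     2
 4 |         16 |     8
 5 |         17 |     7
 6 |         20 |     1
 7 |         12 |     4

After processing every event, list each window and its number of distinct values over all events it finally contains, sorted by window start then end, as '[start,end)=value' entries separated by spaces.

[0,5)=1 [5,10)=1 [10,15)=1 [15,20)=2 [20,25)=1

i=0 t=1 v=3: → [0,5); WM=−∞
i=1 t=9 v=5: → [5,10); WM=−∞
i=2 t=11 v=2: → [10,15); WM=9; [0,5) fires=1
i=3 t=3 v=2: DROP (t<9-2); WM=9
i=4 t=16 v=8: → [15,20); WM=9
i=5 t=17 v=7: → [15,20); WM=15; [5,10) fires=1 [10,15) fires=1
i=6 t=20 v=1: → [20,25); WM=15
i=7 t=12 v=4: DROP (t<15-2); WM=15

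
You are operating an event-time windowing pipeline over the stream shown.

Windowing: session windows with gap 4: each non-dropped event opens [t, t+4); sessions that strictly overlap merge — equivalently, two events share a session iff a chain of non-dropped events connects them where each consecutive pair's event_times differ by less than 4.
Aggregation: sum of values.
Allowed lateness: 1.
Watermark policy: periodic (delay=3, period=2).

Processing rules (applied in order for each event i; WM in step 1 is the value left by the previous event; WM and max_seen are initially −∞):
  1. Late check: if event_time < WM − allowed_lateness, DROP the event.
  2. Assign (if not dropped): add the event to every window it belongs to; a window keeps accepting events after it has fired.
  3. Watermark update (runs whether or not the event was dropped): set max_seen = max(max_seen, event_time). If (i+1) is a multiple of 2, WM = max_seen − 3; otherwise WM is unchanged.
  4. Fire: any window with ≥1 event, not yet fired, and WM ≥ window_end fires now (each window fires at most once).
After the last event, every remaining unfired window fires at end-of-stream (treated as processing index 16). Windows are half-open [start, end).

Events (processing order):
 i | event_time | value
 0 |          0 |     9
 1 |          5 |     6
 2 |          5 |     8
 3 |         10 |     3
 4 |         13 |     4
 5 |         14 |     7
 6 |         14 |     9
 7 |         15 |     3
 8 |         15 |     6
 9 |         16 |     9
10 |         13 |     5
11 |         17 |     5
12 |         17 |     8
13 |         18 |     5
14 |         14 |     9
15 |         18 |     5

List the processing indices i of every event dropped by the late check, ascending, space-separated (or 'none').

none

i=0 t=0 v=9: → [0,4); WM=−∞
i=1 t=5 v=6: → [5,9); WM=2
i=2 t=5 v=8: → [5,9); WM=2
i=3 t=10 v=3: → [10,14); WM=7
i=4 t=13 v=4: → [10,17); WM=7
i=5 t=14 v=7: → [10,18); WM=11
i=6 t=14 v=9: → [10,18); WM=11
i=7 t=15 v=3: → [10,19); WM=12
i=8 t=15 v=6: → [10,19); WM=12
i=9 t=16 v=9: → [10,20); WM=13
i=10 t=13 v=5: → [10,20); WM=13
i=11 t=17 v=5: → [10,21); WM=14
i=12 t=17 v=8: → [10,21); WM=14
i=13 t=18 v=5: → [10,22); WM=15
i=14 t=14 v=9: → [10,22); WM=15
i=15 t=18 v=5: → [10,22); WM=15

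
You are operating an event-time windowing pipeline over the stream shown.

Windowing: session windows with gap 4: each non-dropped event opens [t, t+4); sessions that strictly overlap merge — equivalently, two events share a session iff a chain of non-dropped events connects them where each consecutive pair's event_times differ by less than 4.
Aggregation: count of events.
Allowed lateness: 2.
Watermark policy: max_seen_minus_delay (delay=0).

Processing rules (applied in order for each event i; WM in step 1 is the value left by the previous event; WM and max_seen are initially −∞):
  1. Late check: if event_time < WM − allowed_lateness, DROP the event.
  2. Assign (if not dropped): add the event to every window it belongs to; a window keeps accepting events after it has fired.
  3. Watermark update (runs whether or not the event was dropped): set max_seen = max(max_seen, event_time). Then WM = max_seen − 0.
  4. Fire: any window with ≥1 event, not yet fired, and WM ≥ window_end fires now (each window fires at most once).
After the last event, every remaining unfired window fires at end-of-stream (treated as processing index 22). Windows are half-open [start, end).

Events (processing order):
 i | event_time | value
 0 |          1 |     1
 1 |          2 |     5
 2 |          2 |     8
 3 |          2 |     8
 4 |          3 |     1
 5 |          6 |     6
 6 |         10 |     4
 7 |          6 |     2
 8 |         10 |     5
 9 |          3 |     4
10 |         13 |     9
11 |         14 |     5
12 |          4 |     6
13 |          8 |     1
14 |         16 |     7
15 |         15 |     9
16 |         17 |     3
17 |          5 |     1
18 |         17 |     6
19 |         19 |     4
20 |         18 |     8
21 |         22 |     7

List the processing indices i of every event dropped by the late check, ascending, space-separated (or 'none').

i=0 t=1 v=1: → [1,5); WM=1
i=1 t=2 v=5: → [1,6); WM=2
i=2 t=2 v=8: → [1,6); WM=2
i=3 t=2 v=8: → [1,6); WM=2
i=4 t=3 v=1: → [1,7); WM=3
i=5 t=6 v=6: → [1,10); WM=6
i=6 t=10 v=4: → [10,14); WM=10
i=7 t=6 v=2: DROP (t<10-2); WM=10
i=8 t=10 v=5: → [10,14); WM=10
i=9 t=3 v=4: DROP (t<10-2); WM=10
i=10 t=13 v=9: → [10,17); WM=13
i=11 t=14 v=5: → [10,18); WM=14
i=12 t=4 v=6: DROP (t<14-2); WM=14
i=13 t=8 v=1: DROP (t<14-2); WM=14
i=14 t=16 v=7: → [10,20); WM=16
i=15 t=15 v=9: → [10,20); WM=16
i=16 t=17 v=3: → [10,21); WM=17
i=17 t=5 v=1: DROP (t<17-2); WM=17
i=18 t=17 v=6: → [10,21); WM=17
i=19 t=19 v=4: → [10,23); WM=19
i=20 t=18 v=8: → [10,23); WM=19
i=21 t=22 v=7: → [10,26); WM=22

7 9 12 13 17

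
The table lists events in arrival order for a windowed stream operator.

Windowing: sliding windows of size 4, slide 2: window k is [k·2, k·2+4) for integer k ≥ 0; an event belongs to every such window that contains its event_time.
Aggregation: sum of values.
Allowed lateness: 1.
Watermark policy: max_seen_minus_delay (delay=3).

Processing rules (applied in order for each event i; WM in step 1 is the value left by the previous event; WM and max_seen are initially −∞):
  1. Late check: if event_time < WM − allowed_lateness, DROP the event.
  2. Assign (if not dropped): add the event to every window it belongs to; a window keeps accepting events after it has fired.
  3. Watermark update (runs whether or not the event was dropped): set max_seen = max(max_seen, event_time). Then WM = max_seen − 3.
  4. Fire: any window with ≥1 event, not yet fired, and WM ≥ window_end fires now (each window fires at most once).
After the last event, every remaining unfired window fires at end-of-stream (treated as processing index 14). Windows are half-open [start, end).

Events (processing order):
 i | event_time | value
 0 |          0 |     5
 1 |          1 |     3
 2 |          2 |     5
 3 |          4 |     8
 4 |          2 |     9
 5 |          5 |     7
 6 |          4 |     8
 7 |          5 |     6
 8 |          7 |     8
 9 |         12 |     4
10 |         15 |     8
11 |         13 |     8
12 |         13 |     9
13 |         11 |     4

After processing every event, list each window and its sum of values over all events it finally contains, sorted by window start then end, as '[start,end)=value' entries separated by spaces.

i=0 t=0 v=5: → [0,4); WM=-3
i=1 t=1 v=3: → [0,4); WM=-2
i=2 t=2 v=5: → [2,6),[0,4); WM=-1
i=3 t=4 v=8: → [4,8),[2,6); WM=1
i=4 t=2 v=9: → [2,6),[0,4); WM=1
i=5 t=5 v=7: → [4,8),[2,6); WM=2
i=6 t=4 v=8: → [4,8),[2,6); WM=2
i=7 t=5 v=6: → [4,8),[2,6); WM=2
i=8 t=7 v=8: → [6,10),[4,8); WM=4; [0,4) fires=22
i=9 t=12 v=4: → [12,16),[10,14); WM=9; [2,6) fires=43 [4,8) fires=37
i=10 t=15 v=8: → [14,18),[12,16); WM=12; [6,10) fires=8
i=11 t=13 v=8: → [12,16),[10,14); WM=12
i=12 t=13 v=9: → [12,16),[10,14); WM=12
i=13 t=11 v=4: → [10,14),[8,12); WM=12; [8,12) fires=4

[0,4)=22 [2,6)=43 [4,8)=37 [6,10)=8 [8,12)=4 [10,14)=25 [12,16)=29 [14,18)=8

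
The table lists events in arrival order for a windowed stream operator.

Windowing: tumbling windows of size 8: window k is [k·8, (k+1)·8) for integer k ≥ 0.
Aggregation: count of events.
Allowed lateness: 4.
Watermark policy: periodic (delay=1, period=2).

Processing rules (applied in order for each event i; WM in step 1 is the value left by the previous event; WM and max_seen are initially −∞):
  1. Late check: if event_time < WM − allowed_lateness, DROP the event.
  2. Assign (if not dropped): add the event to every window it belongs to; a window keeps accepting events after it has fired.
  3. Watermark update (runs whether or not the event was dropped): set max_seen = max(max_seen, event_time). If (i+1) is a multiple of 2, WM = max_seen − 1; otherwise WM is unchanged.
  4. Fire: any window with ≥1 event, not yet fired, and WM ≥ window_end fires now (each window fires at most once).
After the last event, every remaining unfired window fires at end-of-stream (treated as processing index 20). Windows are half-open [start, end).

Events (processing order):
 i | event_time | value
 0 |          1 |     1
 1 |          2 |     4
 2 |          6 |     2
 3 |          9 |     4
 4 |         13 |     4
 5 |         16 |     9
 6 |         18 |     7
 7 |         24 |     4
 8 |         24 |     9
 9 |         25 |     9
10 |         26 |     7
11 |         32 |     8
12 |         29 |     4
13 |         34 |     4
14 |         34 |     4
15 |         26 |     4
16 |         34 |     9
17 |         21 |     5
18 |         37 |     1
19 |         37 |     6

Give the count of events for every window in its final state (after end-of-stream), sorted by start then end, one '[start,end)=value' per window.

[0,8)=3 [8,16)=2 [16,24)=2 [24,32)=5 [32,40)=6

i=0 t=1 v=1: → [0,8); WM=−∞
i=1 t=2 v=4: → [0,8); WM=1
i=2 t=6 v=2: → [0,8); WM=1
i=3 t=9 v=4: → [8,16); WM=8; [0,8) fires=3
i=4 t=13 v=4: → [8,16); WM=8
i=5 t=16 v=9: → [16,24); WM=15
i=6 t=18 v=7: → [16,24); WM=15
i=7 t=24 v=4: → [24,32); WM=23; [8,16) fires=2
i=8 t=24 v=9: → [24,32); WM=23
i=9 t=25 v=9: → [24,32); WM=24; [16,24) fires=2
i=10 t=26 v=7: → [24,32); WM=24
i=11 t=32 v=8: → [32,40); WM=31
i=12 t=29 v=4: → [24,32); WM=31
i=13 t=34 v=4: → [32,40); WM=33; [24,32) fires=5
i=14 t=34 v=4: → [32,40); WM=33
i=15 t=26 v=4: DROP (t<33-4); WM=33
i=16 t=34 v=9: → [32,40); WM=33
i=17 t=21 v=5: DROP (t<33-4); WM=33
i=18 t=37 v=1: → [32,40); WM=33
i=19 t=37 v=6: → [32,40); WM=36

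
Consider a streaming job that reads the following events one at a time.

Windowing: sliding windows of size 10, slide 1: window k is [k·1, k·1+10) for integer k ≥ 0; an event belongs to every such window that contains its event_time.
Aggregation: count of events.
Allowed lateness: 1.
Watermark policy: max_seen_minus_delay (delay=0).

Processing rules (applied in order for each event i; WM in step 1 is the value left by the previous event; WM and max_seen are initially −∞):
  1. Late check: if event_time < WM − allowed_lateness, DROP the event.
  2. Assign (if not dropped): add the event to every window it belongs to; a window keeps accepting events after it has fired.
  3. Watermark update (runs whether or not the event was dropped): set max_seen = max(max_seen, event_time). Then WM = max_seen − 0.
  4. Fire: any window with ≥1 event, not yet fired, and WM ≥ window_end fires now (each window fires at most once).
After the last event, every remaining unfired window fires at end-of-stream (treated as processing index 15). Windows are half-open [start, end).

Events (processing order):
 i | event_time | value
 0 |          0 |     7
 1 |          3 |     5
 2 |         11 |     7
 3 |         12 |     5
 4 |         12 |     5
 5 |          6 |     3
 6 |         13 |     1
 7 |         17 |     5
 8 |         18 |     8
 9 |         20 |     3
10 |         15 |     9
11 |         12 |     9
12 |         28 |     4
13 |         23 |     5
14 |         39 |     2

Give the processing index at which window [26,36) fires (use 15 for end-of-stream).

i=0 t=0 v=7: → [0,10); WM=0
i=1 t=3 v=5: → [3,13),[2,12),[1,11),[0,10); WM=3
i=2 t=11 v=7: → [11,21),[10,20),[9,19),[8,18),[7,17),[6,16),[5,15),[4,14),[3,13),[2,12); WM=11; [0,10) fires=2 [1,11) fires=1
i=3 t=12 v=5: → [12,22),[11,21),[10,20),[9,19),[8,18),[7,17),[6,16),[5,15),[4,14),[3,13); WM=12; [2,12) fires=2
i=4 t=12 v=5: → [12,22),[11,21),[10,20),[9,19),[8,18),[7,17),[6,16),[5,15),[4,14),[3,13); WM=12
i=5 t=6 v=3: DROP (t<12-1); WM=12
i=6 t=13 v=1: → [13,23),[12,22),[11,21),[10,20),[9,19),[8,18),[7,17),[6,16),[5,15),[4,14); WM=13; [3,13) fires=4
i=7 t=17 v=5: → [17,27),[16,26),[15,25),[14,24),[13,23),[12,22),[11,21),[10,20),[9,19),[8,18); WM=17; [4,14) fires=4 [5,15) fires=4 [6,16) fires=4 [7,17) fires=4
i=8 t=18 v=8: → [18,28),[17,27),[16,26),[15,25),[14,24),[13,23),[12,22),[11,21),[10,20),[9,19); WM=18; [8,18) fires=5
i=9 t=20 v=3: → [20,30),[19,29),[18,28),[17,27),[16,26),[15,25),[14,24),[13,23),[12,22),[11,21); WM=20; [9,19) fires=6 [10,20) fires=6
i=10 t=15 v=9: DROP (t<20-1); WM=20
i=11 t=12 v=9: DROP (t<20-1); WM=20
i=12 t=28 v=4: → [28,38),[27,37),[26,36),[25,35),[24,34),[23,33),[22,32),[21,31),[20,30),[19,29); WM=28; [11,21) fires=7 [12,22) fires=6 [13,23) fires=4 [14,24) fires=3 [15,25) fires=3 [16,26) fires=3 [17,27) fires=3 [18,28) fires=2
i=13 t=23 v=5: DROP (t<28-1); WM=28
i=14 t=39 v=2: → [39,49),[38,48),[37,47),[36,46),[35,45),[34,44),[33,43),[32,42),[31,41),[30,40); WM=39; [19,29) fires=2 [20,30) fires=2 [21,31) fires=1 [22,32) fires=1 [23,33) fires=1 [24,34) fires=1 [25,35) fires=1 [26,36) fires=1 [27,37) fires=1 [28,38) fires=1

14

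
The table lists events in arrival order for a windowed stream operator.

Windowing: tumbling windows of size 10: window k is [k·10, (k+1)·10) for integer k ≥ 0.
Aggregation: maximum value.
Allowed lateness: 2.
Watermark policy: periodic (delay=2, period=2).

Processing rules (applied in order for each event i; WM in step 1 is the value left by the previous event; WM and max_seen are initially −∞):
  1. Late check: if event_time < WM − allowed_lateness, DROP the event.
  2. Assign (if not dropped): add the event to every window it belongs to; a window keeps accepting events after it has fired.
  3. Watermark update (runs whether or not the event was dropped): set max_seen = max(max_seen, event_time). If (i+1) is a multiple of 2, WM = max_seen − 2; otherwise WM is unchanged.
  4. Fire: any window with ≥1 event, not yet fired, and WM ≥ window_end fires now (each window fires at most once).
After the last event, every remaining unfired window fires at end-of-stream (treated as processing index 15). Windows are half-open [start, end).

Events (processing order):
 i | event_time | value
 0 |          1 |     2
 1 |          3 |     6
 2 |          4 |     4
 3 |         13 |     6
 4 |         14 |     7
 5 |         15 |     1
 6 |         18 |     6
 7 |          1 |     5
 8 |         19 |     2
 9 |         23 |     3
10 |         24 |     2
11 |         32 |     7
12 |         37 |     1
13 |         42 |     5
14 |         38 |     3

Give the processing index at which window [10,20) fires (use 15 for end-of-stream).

i=0 t=1 v=2: → [0,10); WM=−∞
i=1 t=3 v=6: → [0,10); WM=1
i=2 t=4 v=4: → [0,10); WM=1
i=3 t=13 v=6: → [10,20); WM=11; [0,10) fires=6
i=4 t=14 v=7: → [10,20); WM=11
i=5 t=15 v=1: → [10,20); WM=13
i=6 t=18 v=6: → [10,20); WM=13
i=7 t=1 v=5: DROP (t<13-2); WM=16
i=8 t=19 v=2: → [10,20); WM=16
i=9 t=23 v=3: → [20,30); WM=21; [10,20) fires=7
i=10 t=24 v=2: → [20,30); WM=21
i=11 t=32 v=7: → [30,40); WM=30; [20,30) fires=3
i=12 t=37 v=1: → [30,40); WM=30
i=13 t=42 v=5: → [40,50); WM=40; [30,40) fires=7
i=14 t=38 v=3: → [30,40); WM=40

9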